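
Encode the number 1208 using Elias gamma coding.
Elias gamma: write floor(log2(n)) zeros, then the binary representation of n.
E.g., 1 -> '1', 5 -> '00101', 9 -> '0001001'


num_bits = floor(log2(1208)) + 1 = 11
leading_zeros = num_bits - 1 = 10
binary(1208) = 10010111000

Elias gamma(1208) = '0000000000' + '10010111000' = 000000000010010111000 (21 bits)


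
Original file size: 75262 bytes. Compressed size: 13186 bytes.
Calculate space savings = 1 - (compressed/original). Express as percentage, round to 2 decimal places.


ratio = compressed/original = 13186/75262 = 0.175201
savings = 1 - ratio = 1 - 0.175201 = 0.824799
as a percentage: 0.824799 * 100 = 82.48%

Space savings = 1 - 13186/75262 = 82.48%


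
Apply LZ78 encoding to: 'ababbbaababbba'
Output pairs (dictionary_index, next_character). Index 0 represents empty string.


LZ78 encoding steps:
Dictionary: {0: ''}
Step 1: w='' (idx 0), next='a' -> output (0, 'a'), add 'a' as idx 1
Step 2: w='' (idx 0), next='b' -> output (0, 'b'), add 'b' as idx 2
Step 3: w='a' (idx 1), next='b' -> output (1, 'b'), add 'ab' as idx 3
Step 4: w='b' (idx 2), next='b' -> output (2, 'b'), add 'bb' as idx 4
Step 5: w='a' (idx 1), next='a' -> output (1, 'a'), add 'aa' as idx 5
Step 6: w='b' (idx 2), next='a' -> output (2, 'a'), add 'ba' as idx 6
Step 7: w='bb' (idx 4), next='b' -> output (4, 'b'), add 'bbb' as idx 7
Step 8: w='a' (idx 1), end of input -> output (1, '')


Encoded: [(0, 'a'), (0, 'b'), (1, 'b'), (2, 'b'), (1, 'a'), (2, 'a'), (4, 'b'), (1, '')]


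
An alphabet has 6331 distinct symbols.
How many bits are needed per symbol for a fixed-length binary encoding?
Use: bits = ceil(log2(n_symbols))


log2(6331) = 12.6282
Bracket: 2^12 = 4096 < 6331 <= 2^13 = 8192
So ceil(log2(6331)) = 13

bits = ceil(log2(6331)) = ceil(12.6282) = 13 bits


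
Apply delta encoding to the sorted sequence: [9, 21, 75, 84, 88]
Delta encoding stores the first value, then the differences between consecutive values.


First value: 9
Deltas:
  21 - 9 = 12
  75 - 21 = 54
  84 - 75 = 9
  88 - 84 = 4


Delta encoded: [9, 12, 54, 9, 4]


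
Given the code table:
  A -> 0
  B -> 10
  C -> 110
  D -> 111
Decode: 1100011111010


Decoding:
110 -> C
0 -> A
0 -> A
111 -> D
110 -> C
10 -> B


Result: CAADCB


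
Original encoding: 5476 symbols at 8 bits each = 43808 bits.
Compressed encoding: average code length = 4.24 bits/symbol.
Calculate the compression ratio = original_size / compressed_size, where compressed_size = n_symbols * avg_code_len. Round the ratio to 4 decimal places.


original_size = n_symbols * orig_bits = 5476 * 8 = 43808 bits
compressed_size = n_symbols * avg_code_len = 5476 * 4.24 = 23218.24 bits
ratio = original_size / compressed_size = 43808 / 23218.24 = 1.8868

Compression ratio = 1.8868


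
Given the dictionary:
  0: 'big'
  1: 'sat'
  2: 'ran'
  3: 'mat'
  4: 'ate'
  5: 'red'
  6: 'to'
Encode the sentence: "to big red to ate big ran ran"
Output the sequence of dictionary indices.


Look up each word in the dictionary:
  'to' -> 6
  'big' -> 0
  'red' -> 5
  'to' -> 6
  'ate' -> 4
  'big' -> 0
  'ran' -> 2
  'ran' -> 2

Encoded: [6, 0, 5, 6, 4, 0, 2, 2]


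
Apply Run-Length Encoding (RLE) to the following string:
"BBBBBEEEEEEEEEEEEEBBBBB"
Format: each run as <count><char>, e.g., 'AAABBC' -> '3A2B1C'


Scanning runs left to right:
  i=0: run of 'B' x 5 -> '5B'
  i=5: run of 'E' x 13 -> '13E'
  i=18: run of 'B' x 5 -> '5B'

RLE = 5B13E5B


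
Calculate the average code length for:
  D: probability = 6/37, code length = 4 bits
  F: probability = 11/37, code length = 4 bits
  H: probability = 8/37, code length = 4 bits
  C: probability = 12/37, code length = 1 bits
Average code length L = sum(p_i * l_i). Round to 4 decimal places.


Weighted contributions p_i * l_i:
  D: (6/37) * 4 = 24/37
  F: (11/37) * 4 = 44/37
  H: (8/37) * 4 = 32/37
  C: (12/37) * 1 = 12/37
Sum = (24 + 44 + 32 + 12)/37 = 112/37

L = 112/37 = 3.0270 bits/symbol


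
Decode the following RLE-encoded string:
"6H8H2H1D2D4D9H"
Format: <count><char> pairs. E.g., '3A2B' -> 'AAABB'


Expanding each <count><char> pair:
  6H -> 'HHHHHH'
  8H -> 'HHHHHHHH'
  2H -> 'HH'
  1D -> 'D'
  2D -> 'DD'
  4D -> 'DDDD'
  9H -> 'HHHHHHHHH'

Decoded = HHHHHHHHHHHHHHHHDDDDDDDHHHHHHHHH


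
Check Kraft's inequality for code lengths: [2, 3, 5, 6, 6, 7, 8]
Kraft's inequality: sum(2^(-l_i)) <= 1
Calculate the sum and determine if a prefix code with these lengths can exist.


Sum = 2^(-2) + 2^(-3) + 2^(-5) + 2^(-6) + 2^(-6) + 2^(-7) + 2^(-8)
    = 0.25 + 0.125 + 0.03125 + 0.015625 + 0.015625 + 0.0078125 + 0.00390625
    = 115/256 = 0.44921875
Since 0.44921875 <= 1, Kraft's inequality IS satisfied.
A prefix code with these lengths CAN exist.

Kraft sum = 0.44921875. Satisfied.


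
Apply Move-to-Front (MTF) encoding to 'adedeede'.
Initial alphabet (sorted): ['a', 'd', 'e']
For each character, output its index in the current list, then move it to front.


MTF encoding:
'a': index 0 in ['a', 'd', 'e'] -> ['a', 'd', 'e']
'd': index 1 in ['a', 'd', 'e'] -> ['d', 'a', 'e']
'e': index 2 in ['d', 'a', 'e'] -> ['e', 'd', 'a']
'd': index 1 in ['e', 'd', 'a'] -> ['d', 'e', 'a']
'e': index 1 in ['d', 'e', 'a'] -> ['e', 'd', 'a']
'e': index 0 in ['e', 'd', 'a'] -> ['e', 'd', 'a']
'd': index 1 in ['e', 'd', 'a'] -> ['d', 'e', 'a']
'e': index 1 in ['d', 'e', 'a'] -> ['e', 'd', 'a']


Output: [0, 1, 2, 1, 1, 0, 1, 1]


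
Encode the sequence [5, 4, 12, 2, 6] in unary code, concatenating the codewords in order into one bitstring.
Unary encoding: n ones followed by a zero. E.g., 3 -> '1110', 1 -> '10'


Encode each number as n ones followed by a terminating 0:
  5 -> 111110 (6 bits)
  4 -> 11110 (5 bits)
  12 -> 1111111111110 (13 bits)
  2 -> 110 (3 bits)
  6 -> 1111110 (7 bits)
Total length = 6 + 5 + 13 + 3 + 7 = 34 bits.

Unary([5, 4, 12, 2, 6]) = 1111101111011111111111101101111110 (34 bits)


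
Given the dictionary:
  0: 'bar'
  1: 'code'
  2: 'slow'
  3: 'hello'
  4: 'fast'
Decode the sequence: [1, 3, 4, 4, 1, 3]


Look up each index in the dictionary:
  1 -> 'code'
  3 -> 'hello'
  4 -> 'fast'
  4 -> 'fast'
  1 -> 'code'
  3 -> 'hello'

Decoded: "code hello fast fast code hello"


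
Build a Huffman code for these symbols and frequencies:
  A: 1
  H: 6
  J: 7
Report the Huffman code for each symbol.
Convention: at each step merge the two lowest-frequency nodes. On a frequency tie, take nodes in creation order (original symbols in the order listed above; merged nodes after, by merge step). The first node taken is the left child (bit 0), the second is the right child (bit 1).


Huffman tree construction:
Step 1: Merge A(1) + H(6) = 7
Step 2: Merge J(7) + (A+H)(7) = 14
Read each symbol's code off the tree from the root (left child = 0, right child = 1).

Codes:
  A: 10 (length 2)
  H: 11 (length 2)
  J: 0 (length 1)
Average code length: 21/14 = 1.5000 bits/symbol


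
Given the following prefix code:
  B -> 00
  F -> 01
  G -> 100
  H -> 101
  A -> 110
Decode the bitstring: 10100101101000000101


Decoding step by step:
Bits 101 -> H
Bits 00 -> B
Bits 101 -> H
Bits 101 -> H
Bits 00 -> B
Bits 00 -> B
Bits 00 -> B
Bits 101 -> H


Decoded message: HBHHBBBH


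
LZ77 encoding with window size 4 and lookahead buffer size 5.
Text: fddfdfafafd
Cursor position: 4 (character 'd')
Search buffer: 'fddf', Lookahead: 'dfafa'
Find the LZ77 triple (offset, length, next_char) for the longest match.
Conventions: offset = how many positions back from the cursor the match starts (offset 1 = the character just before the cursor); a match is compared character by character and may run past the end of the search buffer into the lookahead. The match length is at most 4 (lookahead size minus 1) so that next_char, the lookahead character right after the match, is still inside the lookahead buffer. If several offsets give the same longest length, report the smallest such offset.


Try each offset into the search buffer:
  offset=1 (pos 3, char 'f'): match length 0
  offset=2 (pos 2, char 'd'): match length 2
  offset=3 (pos 1, char 'd'): match length 1
  offset=4 (pos 0, char 'f'): match length 0
Longest match has length 2 at offset 2.
next_char = character at position 4 + 2 = 6 -> 'a'

Best match: offset=2, length=2 (matching 'df' starting at position 2)
LZ77 triple: (2, 2, 'a')


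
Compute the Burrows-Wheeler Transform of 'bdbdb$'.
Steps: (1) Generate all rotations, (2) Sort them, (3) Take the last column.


Rotations (sorted):
  0: $bdbdb -> last char: b
  1: b$bdbd -> last char: d
  2: bdb$bd -> last char: d
  3: bdbdb$ -> last char: $
  4: db$bdb -> last char: b
  5: dbdb$b -> last char: b


BWT = bdd$bb


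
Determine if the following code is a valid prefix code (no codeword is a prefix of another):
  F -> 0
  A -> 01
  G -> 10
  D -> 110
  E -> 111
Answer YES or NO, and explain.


Checking each pair (does one codeword prefix another?):
  F='0' vs A='01': prefix -- VIOLATION

NO -- this is NOT a valid prefix code. F (0) is a prefix of A (01).


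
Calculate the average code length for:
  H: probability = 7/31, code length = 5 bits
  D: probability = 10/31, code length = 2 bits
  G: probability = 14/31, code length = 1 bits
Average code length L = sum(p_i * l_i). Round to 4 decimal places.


Weighted contributions p_i * l_i:
  H: (7/31) * 5 = 35/31
  D: (10/31) * 2 = 20/31
  G: (14/31) * 1 = 14/31
Sum = (35 + 20 + 14)/31 = 69/31

L = 69/31 = 2.2258 bits/symbol


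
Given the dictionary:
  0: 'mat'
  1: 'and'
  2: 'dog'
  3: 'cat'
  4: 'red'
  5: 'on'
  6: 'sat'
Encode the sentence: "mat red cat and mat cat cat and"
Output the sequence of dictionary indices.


Look up each word in the dictionary:
  'mat' -> 0
  'red' -> 4
  'cat' -> 3
  'and' -> 1
  'mat' -> 0
  'cat' -> 3
  'cat' -> 3
  'and' -> 1

Encoded: [0, 4, 3, 1, 0, 3, 3, 1]


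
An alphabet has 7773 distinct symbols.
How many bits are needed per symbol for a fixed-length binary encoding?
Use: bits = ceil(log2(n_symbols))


log2(7773) = 12.9243
Bracket: 2^12 = 4096 < 7773 <= 2^13 = 8192
So ceil(log2(7773)) = 13

bits = ceil(log2(7773)) = ceil(12.9243) = 13 bits


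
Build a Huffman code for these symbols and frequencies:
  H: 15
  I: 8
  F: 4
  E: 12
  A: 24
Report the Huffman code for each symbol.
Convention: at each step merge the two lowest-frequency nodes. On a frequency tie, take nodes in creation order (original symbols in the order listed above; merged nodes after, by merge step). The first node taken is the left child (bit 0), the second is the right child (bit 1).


Huffman tree construction:
Step 1: Merge F(4) + I(8) = 12
Step 2: Merge E(12) + (F+I)(12) = 24
Step 3: Merge H(15) + A(24) = 39
Step 4: Merge (E+(F+I))(24) + (H+A)(39) = 63
Read each symbol's code off the tree from the root (left child = 0, right child = 1).

Codes:
  H: 10 (length 2)
  I: 011 (length 3)
  F: 010 (length 3)
  E: 00 (length 2)
  A: 11 (length 2)
Average code length: 138/63 = 2.1905 bits/symbol


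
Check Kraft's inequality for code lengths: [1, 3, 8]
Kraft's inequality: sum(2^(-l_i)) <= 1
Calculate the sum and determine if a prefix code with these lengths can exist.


Sum = 2^(-1) + 2^(-3) + 2^(-8)
    = 0.5 + 0.125 + 0.00390625
    = 161/256 = 0.62890625
Since 0.62890625 <= 1, Kraft's inequality IS satisfied.
A prefix code with these lengths CAN exist.

Kraft sum = 0.62890625. Satisfied.


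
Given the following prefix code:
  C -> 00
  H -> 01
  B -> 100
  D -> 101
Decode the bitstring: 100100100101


Decoding step by step:
Bits 100 -> B
Bits 100 -> B
Bits 100 -> B
Bits 101 -> D


Decoded message: BBBD


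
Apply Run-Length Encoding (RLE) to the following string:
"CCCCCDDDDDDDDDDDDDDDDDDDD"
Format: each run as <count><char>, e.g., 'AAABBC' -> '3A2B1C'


Scanning runs left to right:
  i=0: run of 'C' x 5 -> '5C'
  i=5: run of 'D' x 20 -> '20D'

RLE = 5C20D


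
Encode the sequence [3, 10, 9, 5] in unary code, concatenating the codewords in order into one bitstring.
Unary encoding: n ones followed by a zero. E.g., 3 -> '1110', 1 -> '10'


Encode each number as n ones followed by a terminating 0:
  3 -> 1110 (4 bits)
  10 -> 11111111110 (11 bits)
  9 -> 1111111110 (10 bits)
  5 -> 111110 (6 bits)
Total length = 4 + 11 + 10 + 6 = 31 bits.

Unary([3, 10, 9, 5]) = 1110111111111101111111110111110 (31 bits)


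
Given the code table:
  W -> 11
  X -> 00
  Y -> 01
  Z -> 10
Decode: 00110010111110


Decoding:
00 -> X
11 -> W
00 -> X
10 -> Z
11 -> W
11 -> W
10 -> Z


Result: XWXZWWZ


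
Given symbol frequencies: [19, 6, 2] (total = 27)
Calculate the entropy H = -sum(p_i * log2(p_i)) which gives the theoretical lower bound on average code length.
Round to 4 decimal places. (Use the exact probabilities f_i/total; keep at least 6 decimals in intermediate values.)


Per-symbol terms -p_i * log2(p_i) with p_i = f_i/27:
  p = 19/27 = 0.703704: log2(p) = -0.506960, -p*log2(p) = 0.356750
  p = 6/27 = 0.222222: log2(p) = -2.169925, -p*log2(p) = 0.482206
  p = 2/27 = 0.074074: log2(p) = -3.754888, -p*log2(p) = 0.278140
H = 0.356750 + 0.482206 + 0.278140 = 1.117096

H = 1.1171 bits/symbol


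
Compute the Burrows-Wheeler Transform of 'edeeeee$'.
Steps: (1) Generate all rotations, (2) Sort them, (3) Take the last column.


Rotations (sorted):
  0: $edeeeee -> last char: e
  1: deeeee$e -> last char: e
  2: e$edeeee -> last char: e
  3: edeeeee$ -> last char: $
  4: ee$edeee -> last char: e
  5: eee$edee -> last char: e
  6: eeee$ede -> last char: e
  7: eeeee$ed -> last char: d


BWT = eee$eeed


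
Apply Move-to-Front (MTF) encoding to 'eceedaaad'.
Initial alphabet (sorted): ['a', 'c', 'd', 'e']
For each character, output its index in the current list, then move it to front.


MTF encoding:
'e': index 3 in ['a', 'c', 'd', 'e'] -> ['e', 'a', 'c', 'd']
'c': index 2 in ['e', 'a', 'c', 'd'] -> ['c', 'e', 'a', 'd']
'e': index 1 in ['c', 'e', 'a', 'd'] -> ['e', 'c', 'a', 'd']
'e': index 0 in ['e', 'c', 'a', 'd'] -> ['e', 'c', 'a', 'd']
'd': index 3 in ['e', 'c', 'a', 'd'] -> ['d', 'e', 'c', 'a']
'a': index 3 in ['d', 'e', 'c', 'a'] -> ['a', 'd', 'e', 'c']
'a': index 0 in ['a', 'd', 'e', 'c'] -> ['a', 'd', 'e', 'c']
'a': index 0 in ['a', 'd', 'e', 'c'] -> ['a', 'd', 'e', 'c']
'd': index 1 in ['a', 'd', 'e', 'c'] -> ['d', 'a', 'e', 'c']


Output: [3, 2, 1, 0, 3, 3, 0, 0, 1]


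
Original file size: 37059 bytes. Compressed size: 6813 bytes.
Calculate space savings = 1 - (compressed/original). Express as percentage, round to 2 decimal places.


ratio = compressed/original = 6813/37059 = 0.183842
savings = 1 - ratio = 1 - 0.183842 = 0.816158
as a percentage: 0.816158 * 100 = 81.62%

Space savings = 1 - 6813/37059 = 81.62%


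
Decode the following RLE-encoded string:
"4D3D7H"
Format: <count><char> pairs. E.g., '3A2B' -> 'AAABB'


Expanding each <count><char> pair:
  4D -> 'DDDD'
  3D -> 'DDD'
  7H -> 'HHHHHHH'

Decoded = DDDDDDDHHHHHHH


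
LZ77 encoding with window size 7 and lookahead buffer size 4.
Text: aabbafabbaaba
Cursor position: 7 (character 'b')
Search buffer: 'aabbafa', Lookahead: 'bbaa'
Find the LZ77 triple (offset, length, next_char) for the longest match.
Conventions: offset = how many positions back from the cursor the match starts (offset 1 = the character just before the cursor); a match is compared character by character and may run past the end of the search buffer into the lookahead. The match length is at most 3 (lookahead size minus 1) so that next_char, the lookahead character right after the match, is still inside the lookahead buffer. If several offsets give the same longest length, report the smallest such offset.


Try each offset into the search buffer:
  offset=1 (pos 6, char 'a'): match length 0
  offset=2 (pos 5, char 'f'): match length 0
  offset=3 (pos 4, char 'a'): match length 0
  offset=4 (pos 3, char 'b'): match length 1
  offset=5 (pos 2, char 'b'): match length 3
  offset=6 (pos 1, char 'a'): match length 0
  offset=7 (pos 0, char 'a'): match length 0
Longest match has length 3 at offset 5.
next_char = character at position 7 + 3 = 10 -> 'a'

Best match: offset=5, length=3 (matching 'bba' starting at position 2)
LZ77 triple: (5, 3, 'a')


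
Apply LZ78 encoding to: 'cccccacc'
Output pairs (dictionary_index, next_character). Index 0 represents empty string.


LZ78 encoding steps:
Dictionary: {0: ''}
Step 1: w='' (idx 0), next='c' -> output (0, 'c'), add 'c' as idx 1
Step 2: w='c' (idx 1), next='c' -> output (1, 'c'), add 'cc' as idx 2
Step 3: w='cc' (idx 2), next='a' -> output (2, 'a'), add 'cca' as idx 3
Step 4: w='cc' (idx 2), end of input -> output (2, '')


Encoded: [(0, 'c'), (1, 'c'), (2, 'a'), (2, '')]


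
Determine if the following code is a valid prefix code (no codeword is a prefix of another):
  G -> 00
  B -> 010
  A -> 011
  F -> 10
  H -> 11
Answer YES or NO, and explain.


Checking each pair (does one codeword prefix another?):
  G='00' vs B='010': no prefix
  G='00' vs A='011': no prefix
  G='00' vs F='10': no prefix
  G='00' vs H='11': no prefix
  B='010' vs G='00': no prefix
  B='010' vs A='011': no prefix
  B='010' vs F='10': no prefix
  B='010' vs H='11': no prefix
  A='011' vs G='00': no prefix
  A='011' vs B='010': no prefix
  A='011' vs F='10': no prefix
  A='011' vs H='11': no prefix
  F='10' vs G='00': no prefix
  F='10' vs B='010': no prefix
  F='10' vs A='011': no prefix
  F='10' vs H='11': no prefix
  H='11' vs G='00': no prefix
  H='11' vs B='010': no prefix
  H='11' vs A='011': no prefix
  H='11' vs F='10': no prefix
No violation found over all pairs.

YES -- this is a valid prefix code. No codeword is a prefix of any other codeword.


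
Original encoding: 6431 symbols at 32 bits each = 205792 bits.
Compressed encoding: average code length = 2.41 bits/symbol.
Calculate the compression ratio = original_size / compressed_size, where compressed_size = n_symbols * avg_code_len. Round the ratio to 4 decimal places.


original_size = n_symbols * orig_bits = 6431 * 32 = 205792 bits
compressed_size = n_symbols * avg_code_len = 6431 * 2.41 = 15498.71 bits
ratio = original_size / compressed_size = 205792 / 15498.71 = 13.278

Compression ratio = 13.278


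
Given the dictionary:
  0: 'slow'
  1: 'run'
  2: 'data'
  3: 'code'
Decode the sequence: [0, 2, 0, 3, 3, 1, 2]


Look up each index in the dictionary:
  0 -> 'slow'
  2 -> 'data'
  0 -> 'slow'
  3 -> 'code'
  3 -> 'code'
  1 -> 'run'
  2 -> 'data'

Decoded: "slow data slow code code run data"


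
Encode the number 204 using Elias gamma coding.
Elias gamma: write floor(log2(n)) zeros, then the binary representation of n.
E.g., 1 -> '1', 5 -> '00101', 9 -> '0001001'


num_bits = floor(log2(204)) + 1 = 8
leading_zeros = num_bits - 1 = 7
binary(204) = 11001100

Elias gamma(204) = '0000000' + '11001100' = 000000011001100 (15 bits)


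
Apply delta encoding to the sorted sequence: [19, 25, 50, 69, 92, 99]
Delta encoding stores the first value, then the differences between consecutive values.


First value: 19
Deltas:
  25 - 19 = 6
  50 - 25 = 25
  69 - 50 = 19
  92 - 69 = 23
  99 - 92 = 7


Delta encoded: [19, 6, 25, 19, 23, 7]


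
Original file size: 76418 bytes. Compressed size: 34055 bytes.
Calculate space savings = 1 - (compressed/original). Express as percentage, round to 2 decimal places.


ratio = compressed/original = 34055/76418 = 0.445641
savings = 1 - ratio = 1 - 0.445641 = 0.554359
as a percentage: 0.554359 * 100 = 55.44%

Space savings = 1 - 34055/76418 = 55.44%


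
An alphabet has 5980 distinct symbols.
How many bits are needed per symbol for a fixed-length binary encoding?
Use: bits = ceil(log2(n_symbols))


log2(5980) = 12.5459
Bracket: 2^12 = 4096 < 5980 <= 2^13 = 8192
So ceil(log2(5980)) = 13

bits = ceil(log2(5980)) = ceil(12.5459) = 13 bits


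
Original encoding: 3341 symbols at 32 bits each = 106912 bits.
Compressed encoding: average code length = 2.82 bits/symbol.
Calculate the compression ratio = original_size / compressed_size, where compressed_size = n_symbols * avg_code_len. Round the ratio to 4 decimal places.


original_size = n_symbols * orig_bits = 3341 * 32 = 106912 bits
compressed_size = n_symbols * avg_code_len = 3341 * 2.82 = 9421.62 bits
ratio = original_size / compressed_size = 106912 / 9421.62 = 11.3475

Compression ratio = 11.3475


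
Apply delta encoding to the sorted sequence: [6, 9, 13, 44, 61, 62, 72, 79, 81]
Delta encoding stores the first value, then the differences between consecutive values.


First value: 6
Deltas:
  9 - 6 = 3
  13 - 9 = 4
  44 - 13 = 31
  61 - 44 = 17
  62 - 61 = 1
  72 - 62 = 10
  79 - 72 = 7
  81 - 79 = 2


Delta encoded: [6, 3, 4, 31, 17, 1, 10, 7, 2]


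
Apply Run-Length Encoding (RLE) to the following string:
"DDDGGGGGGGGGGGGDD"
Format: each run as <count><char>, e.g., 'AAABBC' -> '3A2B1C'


Scanning runs left to right:
  i=0: run of 'D' x 3 -> '3D'
  i=3: run of 'G' x 12 -> '12G'
  i=15: run of 'D' x 2 -> '2D'

RLE = 3D12G2D


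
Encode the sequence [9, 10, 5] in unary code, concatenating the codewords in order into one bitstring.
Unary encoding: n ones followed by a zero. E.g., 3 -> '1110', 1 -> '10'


Encode each number as n ones followed by a terminating 0:
  9 -> 1111111110 (10 bits)
  10 -> 11111111110 (11 bits)
  5 -> 111110 (6 bits)
Total length = 10 + 11 + 6 = 27 bits.

Unary([9, 10, 5]) = 111111111011111111110111110 (27 bits)


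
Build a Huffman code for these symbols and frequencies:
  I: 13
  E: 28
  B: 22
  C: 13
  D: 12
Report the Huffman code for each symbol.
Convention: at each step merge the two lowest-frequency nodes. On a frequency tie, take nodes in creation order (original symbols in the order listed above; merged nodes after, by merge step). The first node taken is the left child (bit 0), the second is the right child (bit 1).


Huffman tree construction:
Step 1: Merge D(12) + I(13) = 25
Step 2: Merge C(13) + B(22) = 35
Step 3: Merge (D+I)(25) + E(28) = 53
Step 4: Merge (C+B)(35) + ((D+I)+E)(53) = 88
Read each symbol's code off the tree from the root (left child = 0, right child = 1).

Codes:
  I: 101 (length 3)
  E: 11 (length 2)
  B: 01 (length 2)
  C: 00 (length 2)
  D: 100 (length 3)
Average code length: 201/88 = 2.2841 bits/symbol


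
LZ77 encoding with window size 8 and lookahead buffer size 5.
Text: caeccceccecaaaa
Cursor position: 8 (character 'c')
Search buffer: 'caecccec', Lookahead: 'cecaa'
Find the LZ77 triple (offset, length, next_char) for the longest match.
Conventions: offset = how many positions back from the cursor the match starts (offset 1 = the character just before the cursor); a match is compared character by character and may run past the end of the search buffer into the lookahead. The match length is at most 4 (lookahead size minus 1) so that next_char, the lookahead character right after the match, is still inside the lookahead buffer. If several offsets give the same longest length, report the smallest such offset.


Try each offset into the search buffer:
  offset=1 (pos 7, char 'c'): match length 1
  offset=2 (pos 6, char 'e'): match length 0
  offset=3 (pos 5, char 'c'): match length 3
  offset=4 (pos 4, char 'c'): match length 1
  offset=5 (pos 3, char 'c'): match length 1
  offset=6 (pos 2, char 'e'): match length 0
  offset=7 (pos 1, char 'a'): match length 0
  offset=8 (pos 0, char 'c'): match length 1
Longest match has length 3 at offset 3.
next_char = character at position 8 + 3 = 11 -> 'a'

Best match: offset=3, length=3 (matching 'cec' starting at position 5)
LZ77 triple: (3, 3, 'a')


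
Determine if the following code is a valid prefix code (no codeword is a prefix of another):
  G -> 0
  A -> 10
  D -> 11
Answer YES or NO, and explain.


Checking each pair (does one codeword prefix another?):
  G='0' vs A='10': no prefix
  G='0' vs D='11': no prefix
  A='10' vs G='0': no prefix
  A='10' vs D='11': no prefix
  D='11' vs G='0': no prefix
  D='11' vs A='10': no prefix
No violation found over all pairs.

YES -- this is a valid prefix code. No codeword is a prefix of any other codeword.


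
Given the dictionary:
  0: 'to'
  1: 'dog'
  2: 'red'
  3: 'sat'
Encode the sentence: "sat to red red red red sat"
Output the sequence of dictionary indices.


Look up each word in the dictionary:
  'sat' -> 3
  'to' -> 0
  'red' -> 2
  'red' -> 2
  'red' -> 2
  'red' -> 2
  'sat' -> 3

Encoded: [3, 0, 2, 2, 2, 2, 3]


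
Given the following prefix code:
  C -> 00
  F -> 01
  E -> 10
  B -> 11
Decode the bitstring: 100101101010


Decoding step by step:
Bits 10 -> E
Bits 01 -> F
Bits 01 -> F
Bits 10 -> E
Bits 10 -> E
Bits 10 -> E


Decoded message: EFFEEE


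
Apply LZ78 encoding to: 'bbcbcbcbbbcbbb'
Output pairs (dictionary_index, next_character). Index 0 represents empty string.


LZ78 encoding steps:
Dictionary: {0: ''}
Step 1: w='' (idx 0), next='b' -> output (0, 'b'), add 'b' as idx 1
Step 2: w='b' (idx 1), next='c' -> output (1, 'c'), add 'bc' as idx 2
Step 3: w='bc' (idx 2), next='b' -> output (2, 'b'), add 'bcb' as idx 3
Step 4: w='' (idx 0), next='c' -> output (0, 'c'), add 'c' as idx 4
Step 5: w='b' (idx 1), next='b' -> output (1, 'b'), add 'bb' as idx 5
Step 6: w='bcb' (idx 3), next='b' -> output (3, 'b'), add 'bcbb' as idx 6
Step 7: w='b' (idx 1), end of input -> output (1, '')


Encoded: [(0, 'b'), (1, 'c'), (2, 'b'), (0, 'c'), (1, 'b'), (3, 'b'), (1, '')]


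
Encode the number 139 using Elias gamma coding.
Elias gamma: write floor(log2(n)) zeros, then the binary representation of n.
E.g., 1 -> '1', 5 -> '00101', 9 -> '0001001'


num_bits = floor(log2(139)) + 1 = 8
leading_zeros = num_bits - 1 = 7
binary(139) = 10001011

Elias gamma(139) = '0000000' + '10001011' = 000000010001011 (15 bits)


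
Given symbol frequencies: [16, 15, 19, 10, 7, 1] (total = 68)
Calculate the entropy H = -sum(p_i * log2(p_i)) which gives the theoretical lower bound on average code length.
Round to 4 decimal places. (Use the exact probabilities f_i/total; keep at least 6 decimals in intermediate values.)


Per-symbol terms -p_i * log2(p_i) with p_i = f_i/68:
  p = 16/68 = 0.235294: log2(p) = -2.087463, -p*log2(p) = 0.491168
  p = 15/68 = 0.220588: log2(p) = -2.180572, -p*log2(p) = 0.481009
  p = 19/68 = 0.279412: log2(p) = -1.839535, -p*log2(p) = 0.513988
  p = 10/68 = 0.147059: log2(p) = -2.765535, -p*log2(p) = 0.406696
  p = 7/68 = 0.102941: log2(p) = -3.280108, -p*log2(p) = 0.337658
  p = 1/68 = 0.014706: log2(p) = -6.087463, -p*log2(p) = 0.089522
H = 0.491168 + 0.481009 + 0.513988 + 0.406696 + 0.337658 + 0.089522 = 2.320041

H = 2.32 bits/symbol


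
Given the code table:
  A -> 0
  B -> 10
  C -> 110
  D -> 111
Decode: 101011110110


Decoding:
10 -> B
10 -> B
111 -> D
10 -> B
110 -> C


Result: BBDBC


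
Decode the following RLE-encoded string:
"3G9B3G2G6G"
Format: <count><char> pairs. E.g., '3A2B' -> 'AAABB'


Expanding each <count><char> pair:
  3G -> 'GGG'
  9B -> 'BBBBBBBBB'
  3G -> 'GGG'
  2G -> 'GG'
  6G -> 'GGGGGG'

Decoded = GGGBBBBBBBBBGGGGGGGGGGG


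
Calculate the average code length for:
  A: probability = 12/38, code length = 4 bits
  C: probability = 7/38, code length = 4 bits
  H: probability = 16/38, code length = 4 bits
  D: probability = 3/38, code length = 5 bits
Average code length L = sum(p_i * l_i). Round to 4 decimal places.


Weighted contributions p_i * l_i:
  A: (12/38) * 4 = 48/38
  C: (7/38) * 4 = 28/38
  H: (16/38) * 4 = 64/38
  D: (3/38) * 5 = 15/38
Sum = (48 + 28 + 64 + 15)/38 = 155/38

L = 155/38 = 4.0789 bits/symbol


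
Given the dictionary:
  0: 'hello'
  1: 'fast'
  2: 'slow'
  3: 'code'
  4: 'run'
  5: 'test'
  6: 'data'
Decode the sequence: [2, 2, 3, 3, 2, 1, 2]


Look up each index in the dictionary:
  2 -> 'slow'
  2 -> 'slow'
  3 -> 'code'
  3 -> 'code'
  2 -> 'slow'
  1 -> 'fast'
  2 -> 'slow'

Decoded: "slow slow code code slow fast slow"


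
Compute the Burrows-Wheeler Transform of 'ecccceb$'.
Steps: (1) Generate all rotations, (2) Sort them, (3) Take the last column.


Rotations (sorted):
  0: $ecccceb -> last char: b
  1: b$ecccce -> last char: e
  2: cccceb$e -> last char: e
  3: ccceb$ec -> last char: c
  4: cceb$ecc -> last char: c
  5: ceb$eccc -> last char: c
  6: eb$ecccc -> last char: c
  7: ecccceb$ -> last char: $


BWT = beecccc$


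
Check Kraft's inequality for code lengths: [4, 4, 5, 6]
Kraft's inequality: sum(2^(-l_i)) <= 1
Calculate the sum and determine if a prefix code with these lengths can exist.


Sum = 2^(-4) + 2^(-4) + 2^(-5) + 2^(-6)
    = 0.0625 + 0.0625 + 0.03125 + 0.015625
    = 11/64 = 0.171875
Since 0.171875 <= 1, Kraft's inequality IS satisfied.
A prefix code with these lengths CAN exist.

Kraft sum = 0.171875. Satisfied.


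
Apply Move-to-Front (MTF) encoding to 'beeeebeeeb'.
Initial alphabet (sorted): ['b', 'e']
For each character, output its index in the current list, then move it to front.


MTF encoding:
'b': index 0 in ['b', 'e'] -> ['b', 'e']
'e': index 1 in ['b', 'e'] -> ['e', 'b']
'e': index 0 in ['e', 'b'] -> ['e', 'b']
'e': index 0 in ['e', 'b'] -> ['e', 'b']
'e': index 0 in ['e', 'b'] -> ['e', 'b']
'b': index 1 in ['e', 'b'] -> ['b', 'e']
'e': index 1 in ['b', 'e'] -> ['e', 'b']
'e': index 0 in ['e', 'b'] -> ['e', 'b']
'e': index 0 in ['e', 'b'] -> ['e', 'b']
'b': index 1 in ['e', 'b'] -> ['b', 'e']


Output: [0, 1, 0, 0, 0, 1, 1, 0, 0, 1]


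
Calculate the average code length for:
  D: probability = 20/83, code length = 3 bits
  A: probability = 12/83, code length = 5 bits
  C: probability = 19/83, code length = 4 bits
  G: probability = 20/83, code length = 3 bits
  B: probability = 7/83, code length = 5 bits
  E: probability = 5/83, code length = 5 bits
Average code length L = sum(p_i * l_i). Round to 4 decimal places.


Weighted contributions p_i * l_i:
  D: (20/83) * 3 = 60/83
  A: (12/83) * 5 = 60/83
  C: (19/83) * 4 = 76/83
  G: (20/83) * 3 = 60/83
  B: (7/83) * 5 = 35/83
  E: (5/83) * 5 = 25/83
Sum = (60 + 60 + 76 + 60 + 35 + 25)/83 = 316/83

L = 316/83 = 3.8072 bits/symbol


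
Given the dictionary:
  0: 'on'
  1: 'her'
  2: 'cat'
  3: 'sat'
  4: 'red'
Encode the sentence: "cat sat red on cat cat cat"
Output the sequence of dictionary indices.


Look up each word in the dictionary:
  'cat' -> 2
  'sat' -> 3
  'red' -> 4
  'on' -> 0
  'cat' -> 2
  'cat' -> 2
  'cat' -> 2

Encoded: [2, 3, 4, 0, 2, 2, 2]


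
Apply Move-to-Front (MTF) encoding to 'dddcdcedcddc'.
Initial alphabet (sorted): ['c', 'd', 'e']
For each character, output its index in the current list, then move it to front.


MTF encoding:
'd': index 1 in ['c', 'd', 'e'] -> ['d', 'c', 'e']
'd': index 0 in ['d', 'c', 'e'] -> ['d', 'c', 'e']
'd': index 0 in ['d', 'c', 'e'] -> ['d', 'c', 'e']
'c': index 1 in ['d', 'c', 'e'] -> ['c', 'd', 'e']
'd': index 1 in ['c', 'd', 'e'] -> ['d', 'c', 'e']
'c': index 1 in ['d', 'c', 'e'] -> ['c', 'd', 'e']
'e': index 2 in ['c', 'd', 'e'] -> ['e', 'c', 'd']
'd': index 2 in ['e', 'c', 'd'] -> ['d', 'e', 'c']
'c': index 2 in ['d', 'e', 'c'] -> ['c', 'd', 'e']
'd': index 1 in ['c', 'd', 'e'] -> ['d', 'c', 'e']
'd': index 0 in ['d', 'c', 'e'] -> ['d', 'c', 'e']
'c': index 1 in ['d', 'c', 'e'] -> ['c', 'd', 'e']


Output: [1, 0, 0, 1, 1, 1, 2, 2, 2, 1, 0, 1]


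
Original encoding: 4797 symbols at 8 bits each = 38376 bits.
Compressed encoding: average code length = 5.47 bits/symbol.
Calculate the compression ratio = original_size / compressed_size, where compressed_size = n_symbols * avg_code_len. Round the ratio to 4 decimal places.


original_size = n_symbols * orig_bits = 4797 * 8 = 38376 bits
compressed_size = n_symbols * avg_code_len = 4797 * 5.47 = 26239.59 bits
ratio = original_size / compressed_size = 38376 / 26239.59 = 1.4625

Compression ratio = 1.4625


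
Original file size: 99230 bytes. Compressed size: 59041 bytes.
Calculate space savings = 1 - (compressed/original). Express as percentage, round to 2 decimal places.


ratio = compressed/original = 59041/99230 = 0.594991
savings = 1 - ratio = 1 - 0.594991 = 0.405009
as a percentage: 0.405009 * 100 = 40.5%

Space savings = 1 - 59041/99230 = 40.5%


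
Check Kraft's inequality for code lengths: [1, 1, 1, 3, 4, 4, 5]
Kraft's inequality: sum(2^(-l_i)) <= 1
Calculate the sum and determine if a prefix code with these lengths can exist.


Sum = 2^(-1) + 2^(-1) + 2^(-1) + 2^(-3) + 2^(-4) + 2^(-4) + 2^(-5)
    = 0.5 + 0.5 + 0.5 + 0.125 + 0.0625 + 0.0625 + 0.03125
    = 57/32 = 1.78125
Since 1.78125 > 1, Kraft's inequality is NOT satisfied.
A prefix code with these lengths CANNOT exist.

Kraft sum = 1.78125. Not satisfied.


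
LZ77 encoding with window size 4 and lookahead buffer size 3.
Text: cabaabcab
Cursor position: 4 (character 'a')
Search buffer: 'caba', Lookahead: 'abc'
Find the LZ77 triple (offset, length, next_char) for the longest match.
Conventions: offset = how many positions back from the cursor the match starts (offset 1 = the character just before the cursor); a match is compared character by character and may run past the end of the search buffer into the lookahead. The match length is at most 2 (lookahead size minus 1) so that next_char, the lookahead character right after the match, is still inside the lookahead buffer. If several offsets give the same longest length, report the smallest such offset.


Try each offset into the search buffer:
  offset=1 (pos 3, char 'a'): match length 1
  offset=2 (pos 2, char 'b'): match length 0
  offset=3 (pos 1, char 'a'): match length 2
  offset=4 (pos 0, char 'c'): match length 0
Longest match has length 2 at offset 3.
next_char = character at position 4 + 2 = 6 -> 'c'

Best match: offset=3, length=2 (matching 'ab' starting at position 1)
LZ77 triple: (3, 2, 'c')


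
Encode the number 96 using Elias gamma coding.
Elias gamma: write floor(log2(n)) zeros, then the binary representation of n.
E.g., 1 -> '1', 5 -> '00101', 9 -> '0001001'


num_bits = floor(log2(96)) + 1 = 7
leading_zeros = num_bits - 1 = 6
binary(96) = 1100000

Elias gamma(96) = '000000' + '1100000' = 0000001100000 (13 bits)


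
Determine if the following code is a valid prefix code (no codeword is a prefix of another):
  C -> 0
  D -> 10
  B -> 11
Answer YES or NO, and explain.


Checking each pair (does one codeword prefix another?):
  C='0' vs D='10': no prefix
  C='0' vs B='11': no prefix
  D='10' vs C='0': no prefix
  D='10' vs B='11': no prefix
  B='11' vs C='0': no prefix
  B='11' vs D='10': no prefix
No violation found over all pairs.

YES -- this is a valid prefix code. No codeword is a prefix of any other codeword.


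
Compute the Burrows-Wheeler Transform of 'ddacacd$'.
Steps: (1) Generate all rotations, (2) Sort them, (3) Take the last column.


Rotations (sorted):
  0: $ddacacd -> last char: d
  1: acacd$dd -> last char: d
  2: acd$ddac -> last char: c
  3: cacd$dda -> last char: a
  4: cd$ddaca -> last char: a
  5: d$ddacac -> last char: c
  6: dacacd$d -> last char: d
  7: ddacacd$ -> last char: $


BWT = ddcaacd$


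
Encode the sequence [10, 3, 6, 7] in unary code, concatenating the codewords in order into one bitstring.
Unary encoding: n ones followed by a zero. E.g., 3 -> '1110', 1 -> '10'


Encode each number as n ones followed by a terminating 0:
  10 -> 11111111110 (11 bits)
  3 -> 1110 (4 bits)
  6 -> 1111110 (7 bits)
  7 -> 11111110 (8 bits)
Total length = 11 + 4 + 7 + 8 = 30 bits.

Unary([10, 3, 6, 7]) = 111111111101110111111011111110 (30 bits)


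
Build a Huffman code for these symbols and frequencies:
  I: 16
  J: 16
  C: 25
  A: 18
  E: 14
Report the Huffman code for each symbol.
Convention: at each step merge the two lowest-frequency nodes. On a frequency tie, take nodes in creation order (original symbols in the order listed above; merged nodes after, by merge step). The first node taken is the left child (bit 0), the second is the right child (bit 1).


Huffman tree construction:
Step 1: Merge E(14) + I(16) = 30
Step 2: Merge J(16) + A(18) = 34
Step 3: Merge C(25) + (E+I)(30) = 55
Step 4: Merge (J+A)(34) + (C+(E+I))(55) = 89
Read each symbol's code off the tree from the root (left child = 0, right child = 1).

Codes:
  I: 111 (length 3)
  J: 00 (length 2)
  C: 10 (length 2)
  A: 01 (length 2)
  E: 110 (length 3)
Average code length: 208/89 = 2.3371 bits/symbol


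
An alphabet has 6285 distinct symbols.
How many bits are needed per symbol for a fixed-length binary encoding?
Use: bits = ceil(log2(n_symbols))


log2(6285) = 12.6177
Bracket: 2^12 = 4096 < 6285 <= 2^13 = 8192
So ceil(log2(6285)) = 13

bits = ceil(log2(6285)) = ceil(12.6177) = 13 bits


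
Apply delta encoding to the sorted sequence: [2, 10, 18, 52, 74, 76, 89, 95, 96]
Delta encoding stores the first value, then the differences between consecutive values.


First value: 2
Deltas:
  10 - 2 = 8
  18 - 10 = 8
  52 - 18 = 34
  74 - 52 = 22
  76 - 74 = 2
  89 - 76 = 13
  95 - 89 = 6
  96 - 95 = 1


Delta encoded: [2, 8, 8, 34, 22, 2, 13, 6, 1]


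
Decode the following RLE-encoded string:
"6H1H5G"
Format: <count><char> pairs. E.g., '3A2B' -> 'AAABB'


Expanding each <count><char> pair:
  6H -> 'HHHHHH'
  1H -> 'H'
  5G -> 'GGGGG'

Decoded = HHHHHHHGGGGG


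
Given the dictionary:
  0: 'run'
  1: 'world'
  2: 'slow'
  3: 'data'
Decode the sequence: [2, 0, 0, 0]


Look up each index in the dictionary:
  2 -> 'slow'
  0 -> 'run'
  0 -> 'run'
  0 -> 'run'

Decoded: "slow run run run"


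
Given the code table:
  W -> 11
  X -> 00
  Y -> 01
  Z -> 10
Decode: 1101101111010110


Decoding:
11 -> W
01 -> Y
10 -> Z
11 -> W
11 -> W
01 -> Y
01 -> Y
10 -> Z


Result: WYZWWYYZ


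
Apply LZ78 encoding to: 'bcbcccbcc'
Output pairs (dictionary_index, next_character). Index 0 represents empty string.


LZ78 encoding steps:
Dictionary: {0: ''}
Step 1: w='' (idx 0), next='b' -> output (0, 'b'), add 'b' as idx 1
Step 2: w='' (idx 0), next='c' -> output (0, 'c'), add 'c' as idx 2
Step 3: w='b' (idx 1), next='c' -> output (1, 'c'), add 'bc' as idx 3
Step 4: w='c' (idx 2), next='c' -> output (2, 'c'), add 'cc' as idx 4
Step 5: w='bc' (idx 3), next='c' -> output (3, 'c'), add 'bcc' as idx 5


Encoded: [(0, 'b'), (0, 'c'), (1, 'c'), (2, 'c'), (3, 'c')]


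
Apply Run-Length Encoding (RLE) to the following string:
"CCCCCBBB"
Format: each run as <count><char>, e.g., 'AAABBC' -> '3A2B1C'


Scanning runs left to right:
  i=0: run of 'C' x 5 -> '5C'
  i=5: run of 'B' x 3 -> '3B'

RLE = 5C3B


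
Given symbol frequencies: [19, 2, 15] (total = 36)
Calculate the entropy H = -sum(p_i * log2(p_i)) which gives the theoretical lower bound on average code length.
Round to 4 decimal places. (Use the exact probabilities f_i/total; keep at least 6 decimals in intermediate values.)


Per-symbol terms -p_i * log2(p_i) with p_i = f_i/36:
  p = 19/36 = 0.527778: log2(p) = -0.921997, -p*log2(p) = 0.486610
  p = 2/36 = 0.055556: log2(p) = -4.169925, -p*log2(p) = 0.231663
  p = 15/36 = 0.416667: log2(p) = -1.263034, -p*log2(p) = 0.526264
H = 0.486610 + 0.231663 + 0.526264 = 1.244537

H = 1.2445 bits/symbol


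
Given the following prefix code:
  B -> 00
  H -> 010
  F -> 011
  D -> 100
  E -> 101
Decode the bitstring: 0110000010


Decoding step by step:
Bits 011 -> F
Bits 00 -> B
Bits 00 -> B
Bits 010 -> H


Decoded message: FBBH


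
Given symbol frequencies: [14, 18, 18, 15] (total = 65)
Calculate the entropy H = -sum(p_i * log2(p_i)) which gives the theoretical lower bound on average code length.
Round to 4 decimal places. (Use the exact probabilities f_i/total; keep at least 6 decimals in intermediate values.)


Per-symbol terms -p_i * log2(p_i) with p_i = f_i/65:
  p = 14/65 = 0.215385: log2(p) = -2.215013, -p*log2(p) = 0.477080
  p = 18/65 = 0.276923: log2(p) = -1.852443, -p*log2(p) = 0.512984
  p = 18/65 = 0.276923: log2(p) = -1.852443, -p*log2(p) = 0.512984
  p = 15/65 = 0.230769: log2(p) = -2.115477, -p*log2(p) = 0.488187
H = 0.477080 + 0.512984 + 0.512984 + 0.488187 = 1.991235

H = 1.9912 bits/symbol


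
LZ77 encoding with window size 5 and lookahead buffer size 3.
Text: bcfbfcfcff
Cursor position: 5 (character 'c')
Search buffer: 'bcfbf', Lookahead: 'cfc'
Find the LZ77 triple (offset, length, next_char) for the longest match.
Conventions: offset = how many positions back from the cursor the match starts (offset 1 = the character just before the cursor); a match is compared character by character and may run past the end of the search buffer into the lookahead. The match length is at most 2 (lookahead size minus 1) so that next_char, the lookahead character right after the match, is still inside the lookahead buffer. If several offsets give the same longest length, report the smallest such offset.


Try each offset into the search buffer:
  offset=1 (pos 4, char 'f'): match length 0
  offset=2 (pos 3, char 'b'): match length 0
  offset=3 (pos 2, char 'f'): match length 0
  offset=4 (pos 1, char 'c'): match length 2
  offset=5 (pos 0, char 'b'): match length 0
Longest match has length 2 at offset 4.
next_char = character at position 5 + 2 = 7 -> 'c'

Best match: offset=4, length=2 (matching 'cf' starting at position 1)
LZ77 triple: (4, 2, 'c')
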